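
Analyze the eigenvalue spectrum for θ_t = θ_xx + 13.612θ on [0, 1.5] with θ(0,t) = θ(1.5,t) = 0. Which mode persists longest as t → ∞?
Eigenvalues: λₙ = n²π²/1.5² - 13.612.
First three modes:
  n=1: λ₁ = π²/1.5² - 13.612 ≈ -9.226
  n=2: λ₂ = 4π²/1.5² - 13.612 ≈ 3.934
  n=3: λ₃ = 9π²/1.5² - 13.612 ≈ 25.866
Since π²/1.5² ≈ 4.386 < 13.612, λ₁ < 0.
The n=1 mode grows fastest (−λₙ is largest for n=1) → dominates.
Asymptotic: θ ~ c₁ sin(πx/1.5) e^{9.226t} (exponential growth at rate −λ₁ ≈ 9.226).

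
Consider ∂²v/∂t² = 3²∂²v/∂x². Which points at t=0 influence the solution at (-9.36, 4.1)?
Domain of dependence: [-21.66, 2.94]. Signals travel at speed 3, so data within |x - -9.36| ≤ 3·4.1 = 12.3 can reach the point.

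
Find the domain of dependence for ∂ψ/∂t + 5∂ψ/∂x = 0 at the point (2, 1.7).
A single point: x = -6.5. The characteristic through (2, 1.7) is x - 5t = const, so x = 2 - 5·1.7 = -6.5.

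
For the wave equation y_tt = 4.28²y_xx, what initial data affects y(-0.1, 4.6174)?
Domain of dependence: [-19.862472, 19.662472]. Signals travel at speed 4.28, so data within |x - -0.1| ≤ 4.28·4.6174 = 19.762472 can reach the point.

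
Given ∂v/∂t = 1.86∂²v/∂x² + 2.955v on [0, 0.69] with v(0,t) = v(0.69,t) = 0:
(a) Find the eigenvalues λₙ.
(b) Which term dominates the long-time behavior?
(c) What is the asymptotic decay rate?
Eigenvalues: λₙ = 1.86n²π²/0.69² - 2.955.
First three modes:
  n=1: λ₁ = 1.86π²/0.69² - 2.955 ≈ 35.603
  n=2: λ₂ = 7.44π²/0.69² - 2.955 ≈ 151.277
  n=3: λ₃ = 16.74π²/0.69² - 2.955 ≈ 344.067
Since 1.86π²/0.69² ≈ 38.558 > 2.955, all λₙ > 0.
The n=1 mode decays slowest → dominates as t → ∞.
Asymptotic: v ~ c₁ sin(πx/0.69) e^{-λ₁t} with decay rate λ₁ ≈ 35.603.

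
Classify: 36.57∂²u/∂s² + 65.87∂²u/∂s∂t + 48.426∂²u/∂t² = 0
Elliptic (discriminant = -2744.89838).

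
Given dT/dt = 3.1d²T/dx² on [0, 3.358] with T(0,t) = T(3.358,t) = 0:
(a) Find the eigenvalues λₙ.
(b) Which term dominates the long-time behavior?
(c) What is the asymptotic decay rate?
Eigenvalues: λₙ = 3.1n²π²/3.358².
First three modes:
  n=1: λ₁ = 3.1π²/3.358² ≈ 2.713
  n=2: λ₂ = 12.4π²/3.358² ≈ 10.853 (4× faster decay)
  n=3: λ₃ = 27.9π²/3.358² ≈ 24.42 (9× faster decay)
As t → ∞, higher modes decay exponentially faster. The n=1 mode dominates: T ~ c₁ sin(πx/3.358) e^{-λ₁t}.
Decay rate: λ₁ = 3.1π²/3.358² ≈ 2.713.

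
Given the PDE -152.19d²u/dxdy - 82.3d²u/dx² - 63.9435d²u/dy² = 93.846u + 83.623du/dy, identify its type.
Rewriting in standard form: -82.3d²u/dx² - 152.19d²u/dxdy - 63.9435d²u/dy² - 83.623du/dy - 93.846u = 0. The second-order coefficients are A = -82.3, B = -152.19, C = -63.9435. Since B² - 4AC = 2111.5959 > 0, this is a hyperbolic PDE.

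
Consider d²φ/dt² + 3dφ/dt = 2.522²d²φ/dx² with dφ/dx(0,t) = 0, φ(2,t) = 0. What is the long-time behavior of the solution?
As t → ∞, φ → 0. Damping (γ=3) dissipates energy; oscillations decay exponentially.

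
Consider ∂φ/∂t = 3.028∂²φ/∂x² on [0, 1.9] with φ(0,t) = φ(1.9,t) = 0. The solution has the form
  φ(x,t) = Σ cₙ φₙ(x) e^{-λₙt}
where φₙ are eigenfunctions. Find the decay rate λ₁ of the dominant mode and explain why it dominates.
Eigenvalues: λₙ = 3.028n²π²/1.9².
First three modes:
  n=1: λ₁ = 3.028π²/1.9² ≈ 8.278
  n=2: λ₂ = 12.112π²/1.9² ≈ 33.114 (4× faster decay)
  n=3: λ₃ = 27.252π²/1.9² ≈ 74.506 (9× faster decay)
As t → ∞, higher modes decay exponentially faster. The n=1 mode dominates: φ ~ c₁ sin(πx/1.9) e^{-λ₁t}.
Decay rate: λ₁ = 3.028π²/1.9² ≈ 8.278.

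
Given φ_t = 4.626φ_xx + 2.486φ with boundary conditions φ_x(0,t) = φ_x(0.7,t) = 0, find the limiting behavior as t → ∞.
φ grows unboundedly. With Neumann BCs the constant mode has diffusion eigenvalue 0, so any r > 0 makes it grow like e^(2.486t); solution grows exponentially.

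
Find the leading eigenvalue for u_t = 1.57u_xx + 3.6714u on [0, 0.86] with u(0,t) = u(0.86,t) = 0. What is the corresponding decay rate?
Eigenvalues: λₙ = 1.57n²π²/0.86² - 3.6714.
First three modes:
  n=1: λ₁ = 1.57π²/0.86² - 3.6714 ≈ 17.279
  n=2: λ₂ = 6.28π²/0.86² - 3.6714 ≈ 80.132
  n=3: λ₃ = 14.13π²/0.86² - 3.6714 ≈ 184.887
Since 1.57π²/0.86² ≈ 20.951 > 3.6714, all λₙ > 0.
The n=1 mode decays slowest → dominates as t → ∞.
Asymptotic: u ~ c₁ sin(πx/0.86) e^{-λ₁t} with decay rate λ₁ ≈ 17.279.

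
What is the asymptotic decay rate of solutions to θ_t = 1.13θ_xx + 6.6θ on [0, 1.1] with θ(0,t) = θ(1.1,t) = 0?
Eigenvalues: λₙ = 1.13n²π²/1.1² - 6.6.
First three modes:
  n=1: λ₁ = 1.13π²/1.1² - 6.6 ≈ 2.617
  n=2: λ₂ = 4.52π²/1.1² - 6.6 ≈ 30.268
  n=3: λ₃ = 10.17π²/1.1² - 6.6 ≈ 76.354
Since 1.13π²/1.1² ≈ 9.217 > 6.6, all λₙ > 0.
The n=1 mode decays slowest → dominates as t → ∞.
Asymptotic: θ ~ c₁ sin(πx/1.1) e^{-λ₁t} with decay rate λ₁ ≈ 2.617.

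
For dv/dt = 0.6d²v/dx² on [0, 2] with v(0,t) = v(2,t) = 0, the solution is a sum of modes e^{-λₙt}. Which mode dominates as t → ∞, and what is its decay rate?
Eigenvalues: λₙ = 0.6n²π²/2².
First three modes:
  n=1: λ₁ = 0.6π²/2² ≈ 1.48
  n=2: λ₂ = 2.4π²/2² ≈ 5.922 (4× faster decay)
  n=3: λ₃ = 5.4π²/2² ≈ 13.324 (9× faster decay)
As t → ∞, higher modes decay exponentially faster. The n=1 mode dominates: v ~ c₁ sin(πx/2) e^{-λ₁t}.
Decay rate: λ₁ = 0.6π²/2² ≈ 1.48.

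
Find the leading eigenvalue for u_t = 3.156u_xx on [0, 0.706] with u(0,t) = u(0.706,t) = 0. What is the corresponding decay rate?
Eigenvalues: λₙ = 3.156n²π²/0.706².
First three modes:
  n=1: λ₁ = 3.156π²/0.706² ≈ 62.492
  n=2: λ₂ = 12.624π²/0.706² ≈ 249.97 (4× faster decay)
  n=3: λ₃ = 28.404π²/0.706² ≈ 562.432 (9× faster decay)
As t → ∞, higher modes decay exponentially faster. The n=1 mode dominates: u ~ c₁ sin(πx/0.706) e^{-λ₁t}.
Decay rate: λ₁ = 3.156π²/0.706² ≈ 62.492.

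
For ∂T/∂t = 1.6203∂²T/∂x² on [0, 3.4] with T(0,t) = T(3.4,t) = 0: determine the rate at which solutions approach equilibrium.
Eigenvalues: λₙ = 1.6203n²π²/3.4².
First three modes:
  n=1: λ₁ = 1.6203π²/3.4² ≈ 1.383
  n=2: λ₂ = 6.4812π²/3.4² ≈ 5.533 (4× faster decay)
  n=3: λ₃ = 14.5827π²/3.4² ≈ 12.45 (9× faster decay)
As t → ∞, higher modes decay exponentially faster. The n=1 mode dominates: T ~ c₁ sin(πx/3.4) e^{-λ₁t}.
Decay rate: λ₁ = 1.6203π²/3.4² ≈ 1.383.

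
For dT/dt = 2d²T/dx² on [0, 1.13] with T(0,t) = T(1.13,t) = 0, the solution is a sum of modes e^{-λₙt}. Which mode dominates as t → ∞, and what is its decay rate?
Eigenvalues: λₙ = 2n²π²/1.13².
First three modes:
  n=1: λ₁ = 2π²/1.13² ≈ 15.459
  n=2: λ₂ = 8π²/1.13² ≈ 61.835 (4× faster decay)
  n=3: λ₃ = 18π²/1.13² ≈ 139.128 (9× faster decay)
As t → ∞, higher modes decay exponentially faster. The n=1 mode dominates: T ~ c₁ sin(πx/1.13) e^{-λ₁t}.
Decay rate: λ₁ = 2π²/1.13² ≈ 15.459.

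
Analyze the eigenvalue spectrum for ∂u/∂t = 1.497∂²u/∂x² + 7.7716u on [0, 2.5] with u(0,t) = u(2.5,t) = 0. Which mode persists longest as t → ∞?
Eigenvalues: λₙ = 1.497n²π²/2.5² - 7.7716.
First three modes:
  n=1: λ₁ = 1.497π²/2.5² - 7.7716 ≈ -5.408
  n=2: λ₂ = 5.988π²/2.5² - 7.7716 ≈ 1.684
  n=3: λ₃ = 13.473π²/2.5² - 7.7716 ≈ 13.504
Since 1.497π²/2.5² ≈ 2.364 < 7.7716, λ₁ < 0.
The n=1 mode grows fastest (−λₙ is largest for n=1) → dominates.
Asymptotic: u ~ c₁ sin(πx/2.5) e^{5.408t} (exponential growth at rate −λ₁ ≈ 5.408).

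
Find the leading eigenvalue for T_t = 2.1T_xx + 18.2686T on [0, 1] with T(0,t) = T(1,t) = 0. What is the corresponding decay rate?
Eigenvalues: λₙ = 2.1n²π²/1² - 18.2686.
First three modes:
  n=1: λ₁ = 2.1π² - 18.2686 ≈ 2.458
  n=2: λ₂ = 8.4π² - 18.2686 ≈ 64.636
  n=3: λ₃ = 18.9π² - 18.2686 ≈ 168.267
Since 2.1π² ≈ 20.726 > 18.2686, all λₙ > 0.
The n=1 mode decays slowest → dominates as t → ∞.
Asymptotic: T ~ c₁ sin(πx/1) e^{-λ₁t} with decay rate λ₁ ≈ 2.458.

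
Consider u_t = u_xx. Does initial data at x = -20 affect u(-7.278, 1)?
Yes, for any finite x. The heat equation has infinite propagation speed, so all initial data affects all points at any t > 0.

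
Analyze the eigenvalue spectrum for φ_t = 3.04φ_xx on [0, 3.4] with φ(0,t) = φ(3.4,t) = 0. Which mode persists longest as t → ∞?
Eigenvalues: λₙ = 3.04n²π²/3.4².
First three modes:
  n=1: λ₁ = 3.04π²/3.4² ≈ 2.595
  n=2: λ₂ = 12.16π²/3.4² ≈ 10.382 (4× faster decay)
  n=3: λ₃ = 27.36π²/3.4² ≈ 23.359 (9× faster decay)
As t → ∞, higher modes decay exponentially faster. The n=1 mode dominates: φ ~ c₁ sin(πx/3.4) e^{-λ₁t}.
Decay rate: λ₁ = 3.04π²/3.4² ≈ 2.595.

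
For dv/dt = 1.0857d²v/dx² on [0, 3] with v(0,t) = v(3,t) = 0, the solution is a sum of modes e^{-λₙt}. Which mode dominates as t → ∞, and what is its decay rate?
Eigenvalues: λₙ = 1.0857n²π²/3².
First three modes:
  n=1: λ₁ = 1.0857π²/3² ≈ 1.191
  n=2: λ₂ = 4.3428π²/3² ≈ 4.762 (4× faster decay)
  n=3: λ₃ = 9.7713π²/3² ≈ 10.715 (9× faster decay)
As t → ∞, higher modes decay exponentially faster. The n=1 mode dominates: v ~ c₁ sin(πx/3) e^{-λ₁t}.
Decay rate: λ₁ = 1.0857π²/3² ≈ 1.191.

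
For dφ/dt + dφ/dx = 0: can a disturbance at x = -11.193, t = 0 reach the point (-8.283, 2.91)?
Yes. The characteristic through (-8.283, 2.91) passes through x = -11.193.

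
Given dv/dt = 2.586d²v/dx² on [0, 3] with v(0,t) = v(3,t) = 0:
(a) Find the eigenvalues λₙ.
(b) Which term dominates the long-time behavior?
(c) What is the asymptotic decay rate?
Eigenvalues: λₙ = 2.586n²π²/3².
First three modes:
  n=1: λ₁ = 2.586π²/3² ≈ 2.836
  n=2: λ₂ = 10.344π²/3² ≈ 11.343 (4× faster decay)
  n=3: λ₃ = 23.274π²/3² ≈ 25.523 (9× faster decay)
As t → ∞, higher modes decay exponentially faster. The n=1 mode dominates: v ~ c₁ sin(πx/3) e^{-λ₁t}.
Decay rate: λ₁ = 2.586π²/3² ≈ 2.836.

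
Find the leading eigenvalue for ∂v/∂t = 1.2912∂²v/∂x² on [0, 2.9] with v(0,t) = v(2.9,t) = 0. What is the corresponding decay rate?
Eigenvalues: λₙ = 1.2912n²π²/2.9².
First three modes:
  n=1: λ₁ = 1.2912π²/2.9² ≈ 1.515
  n=2: λ₂ = 5.1648π²/2.9² ≈ 6.061 (4× faster decay)
  n=3: λ₃ = 11.6208π²/2.9² ≈ 13.638 (9× faster decay)
As t → ∞, higher modes decay exponentially faster. The n=1 mode dominates: v ~ c₁ sin(πx/2.9) e^{-λ₁t}.
Decay rate: λ₁ = 1.2912π²/2.9² ≈ 1.515.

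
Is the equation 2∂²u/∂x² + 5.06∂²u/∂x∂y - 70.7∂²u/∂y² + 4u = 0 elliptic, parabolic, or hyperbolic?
Computing B² - 4AC with A = 2, B = 5.06, C = -70.7: discriminant = 591.2036 (positive). Answer: hyperbolic.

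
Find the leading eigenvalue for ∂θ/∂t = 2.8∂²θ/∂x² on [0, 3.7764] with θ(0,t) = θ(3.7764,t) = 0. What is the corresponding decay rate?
Eigenvalues: λₙ = 2.8n²π²/3.7764².
First three modes:
  n=1: λ₁ = 2.8π²/3.7764² ≈ 1.938
  n=2: λ₂ = 11.2π²/3.7764² ≈ 7.751 (4× faster decay)
  n=3: λ₃ = 25.2π²/3.7764² ≈ 17.44 (9× faster decay)
As t → ∞, higher modes decay exponentially faster. The n=1 mode dominates: θ ~ c₁ sin(πx/3.7764) e^{-λ₁t}.
Decay rate: λ₁ = 2.8π²/3.7764² ≈ 1.938.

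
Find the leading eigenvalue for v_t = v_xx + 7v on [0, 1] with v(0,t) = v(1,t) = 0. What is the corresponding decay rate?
Eigenvalues: λₙ = n²π²/1² - 7.
First three modes:
  n=1: λ₁ = π² - 7 ≈ 2.87
  n=2: λ₂ = 4π² - 7 ≈ 32.478
  n=3: λ₃ = 9π² - 7 ≈ 81.826
Since π² ≈ 9.87 > 7, all λₙ > 0.
The n=1 mode decays slowest → dominates as t → ∞.
Asymptotic: v ~ c₁ sin(πx/1) e^{-λ₁t} with decay rate λ₁ ≈ 2.87.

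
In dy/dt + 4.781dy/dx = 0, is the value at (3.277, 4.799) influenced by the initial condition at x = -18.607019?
No. Only data at x = -19.667019 affects (3.277, 4.799). Advection has one-way propagation along characteristics.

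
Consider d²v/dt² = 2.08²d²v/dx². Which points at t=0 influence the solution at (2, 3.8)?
Domain of dependence: [-5.904, 9.904]. Signals travel at speed 2.08, so data within |x - 2| ≤ 2.08·3.8 = 7.904 can reach the point.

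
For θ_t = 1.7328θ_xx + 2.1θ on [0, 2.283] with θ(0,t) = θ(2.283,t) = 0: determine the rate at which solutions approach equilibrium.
Eigenvalues: λₙ = 1.7328n²π²/2.283² - 2.1.
First three modes:
  n=1: λ₁ = 1.7328π²/2.283² - 2.1 ≈ 1.181
  n=2: λ₂ = 6.9312π²/2.283² - 2.1 ≈ 11.025
  n=3: λ₃ = 15.5952π²/2.283² - 2.1 ≈ 27.431
Since 1.7328π²/2.283² ≈ 3.281 > 2.1, all λₙ > 0.
The n=1 mode decays slowest → dominates as t → ∞.
Asymptotic: θ ~ c₁ sin(πx/2.283) e^{-λ₁t} with decay rate λ₁ ≈ 1.181.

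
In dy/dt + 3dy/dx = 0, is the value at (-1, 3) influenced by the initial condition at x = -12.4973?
No. Only data at x = -10 affects (-1, 3). Advection has one-way propagation along characteristics.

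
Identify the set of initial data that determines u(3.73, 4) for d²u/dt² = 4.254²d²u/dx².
Domain of dependence: [-13.286, 20.746]. Signals travel at speed 4.254, so data within |x - 3.73| ≤ 4.254·4 = 17.016 can reach the point.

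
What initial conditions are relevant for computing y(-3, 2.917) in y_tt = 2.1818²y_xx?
Domain of dependence: [-9.3643106, 3.3643106]. Signals travel at speed 2.1818, so data within |x - -3| ≤ 2.1818·2.917 = 6.3643106 can reach the point.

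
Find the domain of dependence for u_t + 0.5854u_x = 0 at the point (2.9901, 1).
A single point: x = 2.4047. The characteristic through (2.9901, 1) is x - 0.5854t = const, so x = 2.9901 - 0.5854·1 = 2.4047.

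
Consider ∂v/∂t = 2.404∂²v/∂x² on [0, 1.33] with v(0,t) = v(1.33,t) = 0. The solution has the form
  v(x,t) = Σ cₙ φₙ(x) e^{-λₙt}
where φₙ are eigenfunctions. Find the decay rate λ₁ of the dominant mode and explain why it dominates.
Eigenvalues: λₙ = 2.404n²π²/1.33².
First three modes:
  n=1: λ₁ = 2.404π²/1.33² ≈ 13.413
  n=2: λ₂ = 9.616π²/1.33² ≈ 53.653 (4× faster decay)
  n=3: λ₃ = 21.636π²/1.33² ≈ 120.718 (9× faster decay)
As t → ∞, higher modes decay exponentially faster. The n=1 mode dominates: v ~ c₁ sin(πx/1.33) e^{-λ₁t}.
Decay rate: λ₁ = 2.404π²/1.33² ≈ 13.413.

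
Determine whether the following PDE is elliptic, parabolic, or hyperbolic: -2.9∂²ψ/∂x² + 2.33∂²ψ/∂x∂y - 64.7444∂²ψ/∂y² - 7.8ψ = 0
Coefficients: A = -2.9, B = 2.33, C = -64.7444. B² - 4AC = -745.60614, which is negative, so the equation is elliptic.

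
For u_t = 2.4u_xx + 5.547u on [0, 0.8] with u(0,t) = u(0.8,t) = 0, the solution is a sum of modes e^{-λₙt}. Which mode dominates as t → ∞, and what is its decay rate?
Eigenvalues: λₙ = 2.4n²π²/0.8² - 5.547.
First three modes:
  n=1: λ₁ = 2.4π²/0.8² - 5.547 ≈ 31.464
  n=2: λ₂ = 9.6π²/0.8² - 5.547 ≈ 142.497
  n=3: λ₃ = 21.6π²/0.8² - 5.547 ≈ 327.552
Since 2.4π²/0.8² ≈ 37.011 > 5.547, all λₙ > 0.
The n=1 mode decays slowest → dominates as t → ∞.
Asymptotic: u ~ c₁ sin(πx/0.8) e^{-λ₁t} with decay rate λ₁ ≈ 31.464.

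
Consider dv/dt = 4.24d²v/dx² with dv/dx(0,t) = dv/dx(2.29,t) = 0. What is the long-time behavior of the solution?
As t → ∞, v → constant (steady state). Heat is conserved (no flux at boundaries); solution approaches the spatial average.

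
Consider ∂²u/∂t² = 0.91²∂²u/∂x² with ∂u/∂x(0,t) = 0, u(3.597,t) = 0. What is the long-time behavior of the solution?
As t → ∞, u oscillates (no decay). Energy is conserved; the solution oscillates indefinitely as standing waves.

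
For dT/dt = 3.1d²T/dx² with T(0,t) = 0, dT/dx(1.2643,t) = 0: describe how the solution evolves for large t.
T → 0. Heat escapes through the Dirichlet boundary.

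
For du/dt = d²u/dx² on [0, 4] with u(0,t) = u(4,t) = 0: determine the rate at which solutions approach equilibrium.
Eigenvalues: λₙ = n²π²/4².
First three modes:
  n=1: λ₁ = π²/4² ≈ 0.617
  n=2: λ₂ = 4π²/4² ≈ 2.467 (4× faster decay)
  n=3: λ₃ = 9π²/4² ≈ 5.552 (9× faster decay)
As t → ∞, higher modes decay exponentially faster. The n=1 mode dominates: u ~ c₁ sin(πx/4) e^{-λ₁t}.
Decay rate: λ₁ = π²/4² ≈ 0.617.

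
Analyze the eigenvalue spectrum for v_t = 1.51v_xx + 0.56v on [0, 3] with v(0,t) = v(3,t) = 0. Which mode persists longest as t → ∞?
Eigenvalues: λₙ = 1.51n²π²/3² - 0.56.
First three modes:
  n=1: λ₁ = 1.51π²/3² - 0.56 ≈ 1.096
  n=2: λ₂ = 6.04π²/3² - 0.56 ≈ 6.064
  n=3: λ₃ = 13.59π²/3² - 0.56 ≈ 14.343
Since 1.51π²/3² ≈ 1.656 > 0.56, all λₙ > 0.
The n=1 mode decays slowest → dominates as t → ∞.
Asymptotic: v ~ c₁ sin(πx/3) e^{-λ₁t} with decay rate λ₁ ≈ 1.096.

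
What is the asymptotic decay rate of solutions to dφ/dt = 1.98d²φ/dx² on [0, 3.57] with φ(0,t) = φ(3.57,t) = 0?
Eigenvalues: λₙ = 1.98n²π²/3.57².
First three modes:
  n=1: λ₁ = 1.98π²/3.57² ≈ 1.533
  n=2: λ₂ = 7.92π²/3.57² ≈ 6.133 (4× faster decay)
  n=3: λ₃ = 17.82π²/3.57² ≈ 13.8 (9× faster decay)
As t → ∞, higher modes decay exponentially faster. The n=1 mode dominates: φ ~ c₁ sin(πx/3.57) e^{-λ₁t}.
Decay rate: λ₁ = 1.98π²/3.57² ≈ 1.533.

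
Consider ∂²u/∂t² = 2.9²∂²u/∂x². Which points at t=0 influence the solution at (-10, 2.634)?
Domain of dependence: [-17.6386, -2.3614]. Signals travel at speed 2.9, so data within |x - -10| ≤ 2.9·2.634 = 7.6386 can reach the point.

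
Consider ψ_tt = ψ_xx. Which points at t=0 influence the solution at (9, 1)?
Domain of dependence: [8, 10]. Signals travel at speed 1, so data within |x - 9| ≤ 1·1 = 1 can reach the point.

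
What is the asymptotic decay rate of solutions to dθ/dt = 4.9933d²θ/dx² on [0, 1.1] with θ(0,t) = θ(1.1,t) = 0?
Eigenvalues: λₙ = 4.9933n²π²/1.1².
First three modes:
  n=1: λ₁ = 4.9933π²/1.1² ≈ 40.729
  n=2: λ₂ = 19.9732π²/1.1² ≈ 162.915 (4× faster decay)
  n=3: λ₃ = 44.9397π²/1.1² ≈ 366.56 (9× faster decay)
As t → ∞, higher modes decay exponentially faster. The n=1 mode dominates: θ ~ c₁ sin(πx/1.1) e^{-λ₁t}.
Decay rate: λ₁ = 4.9933π²/1.1² ≈ 40.729.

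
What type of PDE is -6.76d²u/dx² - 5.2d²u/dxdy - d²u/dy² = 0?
With A = -6.76, B = -5.2, C = -1, the discriminant is 0. This is a parabolic PDE.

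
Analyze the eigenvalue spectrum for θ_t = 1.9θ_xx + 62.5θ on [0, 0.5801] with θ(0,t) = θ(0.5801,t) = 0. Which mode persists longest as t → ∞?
Eigenvalues: λₙ = 1.9n²π²/0.5801² - 62.5.
First three modes:
  n=1: λ₁ = 1.9π²/0.5801² - 62.5 ≈ -6.775
  n=2: λ₂ = 7.6π²/0.5801² - 62.5 ≈ 160.399
  n=3: λ₃ = 17.1π²/0.5801² - 62.5 ≈ 439.022
Since 1.9π²/0.5801² ≈ 55.725 < 62.5, λ₁ < 0.
The n=1 mode grows fastest (−λₙ is largest for n=1) → dominates.
Asymptotic: θ ~ c₁ sin(πx/0.5801) e^{6.775t} (exponential growth at rate −λ₁ ≈ 6.775).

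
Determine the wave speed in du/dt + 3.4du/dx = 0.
Speed = 3.4. Information travels along x - 3.4t = const (rightward).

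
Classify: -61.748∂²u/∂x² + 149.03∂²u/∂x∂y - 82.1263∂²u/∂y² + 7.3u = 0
Hyperbolic (discriminant = 1925.4018104).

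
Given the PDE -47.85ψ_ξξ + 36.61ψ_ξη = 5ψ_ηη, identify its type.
Rewriting in standard form: -47.85ψ_ξξ + 36.61ψ_ξη - 5ψ_ηη = 0. The second-order coefficients are A = -47.85, B = 36.61, C = -5. Since B² - 4AC = 383.2921 > 0, this is a hyperbolic PDE.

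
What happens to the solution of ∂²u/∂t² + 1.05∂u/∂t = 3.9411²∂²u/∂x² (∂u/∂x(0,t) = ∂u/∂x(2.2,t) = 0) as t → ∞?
u → constant (steady state). Damping (γ=1.05) dissipates the nonconstant modes; with Neumann BCs the spatial average obeys M''+γM'=0 and tends to a finite limit.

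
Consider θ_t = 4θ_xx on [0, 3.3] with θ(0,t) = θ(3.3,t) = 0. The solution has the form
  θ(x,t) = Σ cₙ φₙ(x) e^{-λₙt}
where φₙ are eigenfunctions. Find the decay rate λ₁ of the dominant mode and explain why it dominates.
Eigenvalues: λₙ = 4n²π²/3.3².
First three modes:
  n=1: λ₁ = 4π²/3.3² ≈ 3.625
  n=2: λ₂ = 16π²/3.3² ≈ 14.501 (4× faster decay)
  n=3: λ₃ = 36π²/3.3² ≈ 32.627 (9× faster decay)
As t → ∞, higher modes decay exponentially faster. The n=1 mode dominates: θ ~ c₁ sin(πx/3.3) e^{-λ₁t}.
Decay rate: λ₁ = 4π²/3.3² ≈ 3.625.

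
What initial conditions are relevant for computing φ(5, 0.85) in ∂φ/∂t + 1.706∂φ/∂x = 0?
A single point: x = 3.5499. The characteristic through (5, 0.85) is x - 1.706t = const, so x = 5 - 1.706·0.85 = 3.5499.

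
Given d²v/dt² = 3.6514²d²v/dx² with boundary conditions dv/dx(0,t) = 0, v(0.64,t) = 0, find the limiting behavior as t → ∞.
v oscillates (no decay). Energy is conserved; the solution oscillates indefinitely as standing waves.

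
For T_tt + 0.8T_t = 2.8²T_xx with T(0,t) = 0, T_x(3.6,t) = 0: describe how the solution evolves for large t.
T → 0. Damping (γ=0.8) dissipates energy; oscillations decay exponentially.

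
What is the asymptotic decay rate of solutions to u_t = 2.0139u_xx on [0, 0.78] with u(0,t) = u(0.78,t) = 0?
Eigenvalues: λₙ = 2.0139n²π²/0.78².
First three modes:
  n=1: λ₁ = 2.0139π²/0.78² ≈ 32.67
  n=2: λ₂ = 8.0556π²/0.78² ≈ 130.68 (4× faster decay)
  n=3: λ₃ = 18.1251π²/0.78² ≈ 294.03 (9× faster decay)
As t → ∞, higher modes decay exponentially faster. The n=1 mode dominates: u ~ c₁ sin(πx/0.78) e^{-λ₁t}.
Decay rate: λ₁ = 2.0139π²/0.78² ≈ 32.67.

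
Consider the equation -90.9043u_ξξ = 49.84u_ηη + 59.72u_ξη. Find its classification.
Rewriting in standard form: -90.9043u_ξξ - 59.72u_ξη - 49.84u_ηη = 0. Elliptic. (A = -90.9043, B = -59.72, C = -49.84 gives B² - 4AC = -14556.202848.)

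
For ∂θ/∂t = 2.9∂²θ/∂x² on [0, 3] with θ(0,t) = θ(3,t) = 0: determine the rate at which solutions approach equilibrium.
Eigenvalues: λₙ = 2.9n²π²/3².
First three modes:
  n=1: λ₁ = 2.9π²/3² ≈ 3.18
  n=2: λ₂ = 11.6π²/3² ≈ 12.721 (4× faster decay)
  n=3: λ₃ = 26.1π²/3² ≈ 28.622 (9× faster decay)
As t → ∞, higher modes decay exponentially faster. The n=1 mode dominates: θ ~ c₁ sin(πx/3) e^{-λ₁t}.
Decay rate: λ₁ = 2.9π²/3² ≈ 3.18.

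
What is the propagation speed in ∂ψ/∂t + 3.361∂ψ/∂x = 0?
Speed = 3.361. Information travels along x - 3.361t = const (rightward).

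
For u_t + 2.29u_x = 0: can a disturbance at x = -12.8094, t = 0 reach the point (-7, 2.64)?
No. Only data at x = -13.0456 affects (-7, 2.64). Advection has one-way propagation along characteristics.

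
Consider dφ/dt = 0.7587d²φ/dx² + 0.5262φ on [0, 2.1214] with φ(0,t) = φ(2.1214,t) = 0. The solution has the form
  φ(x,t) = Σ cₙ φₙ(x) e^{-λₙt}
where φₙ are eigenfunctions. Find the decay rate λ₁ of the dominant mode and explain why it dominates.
Eigenvalues: λₙ = 0.7587n²π²/2.1214² - 0.5262.
First three modes:
  n=1: λ₁ = 0.7587π²/2.1214² - 0.5262 ≈ 1.138
  n=2: λ₂ = 3.0348π²/2.1214² - 0.5262 ≈ 6.129
  n=3: λ₃ = 6.8283π²/2.1214² - 0.5262 ≈ 14.449
Since 0.7587π²/2.1214² ≈ 1.664 > 0.5262, all λₙ > 0.
The n=1 mode decays slowest → dominates as t → ∞.
Asymptotic: φ ~ c₁ sin(πx/2.1214) e^{-λ₁t} with decay rate λ₁ ≈ 1.138.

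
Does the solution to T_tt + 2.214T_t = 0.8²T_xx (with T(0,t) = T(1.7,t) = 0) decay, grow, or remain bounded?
T → 0. Damping (γ=2.214) dissipates energy; oscillations decay exponentially.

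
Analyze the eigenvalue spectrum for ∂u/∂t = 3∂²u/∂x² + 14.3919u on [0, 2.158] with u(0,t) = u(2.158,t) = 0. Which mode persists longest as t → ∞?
Eigenvalues: λₙ = 3n²π²/2.158² - 14.3919.
First three modes:
  n=1: λ₁ = 3π²/2.158² - 14.3919 ≈ -8.034
  n=2: λ₂ = 12π²/2.158² - 14.3919 ≈ 11.04
  n=3: λ₃ = 27π²/2.158² - 14.3919 ≈ 42.83
Since 3π²/2.158² ≈ 6.358 < 14.3919, λ₁ < 0.
The n=1 mode grows fastest (−λₙ is largest for n=1) → dominates.
Asymptotic: u ~ c₁ sin(πx/2.158) e^{8.034t} (exponential growth at rate −λ₁ ≈ 8.034).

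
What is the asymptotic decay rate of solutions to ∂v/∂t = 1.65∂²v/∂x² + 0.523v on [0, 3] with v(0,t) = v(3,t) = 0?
Eigenvalues: λₙ = 1.65n²π²/3² - 0.523.
First three modes:
  n=1: λ₁ = 1.65π²/3² - 0.523 ≈ 1.286
  n=2: λ₂ = 6.6π²/3² - 0.523 ≈ 6.715
  n=3: λ₃ = 14.85π²/3² - 0.523 ≈ 15.762
Since 1.65π²/3² ≈ 1.809 > 0.523, all λₙ > 0.
The n=1 mode decays slowest → dominates as t → ∞.
Asymptotic: v ~ c₁ sin(πx/3) e^{-λ₁t} with decay rate λ₁ ≈ 1.286.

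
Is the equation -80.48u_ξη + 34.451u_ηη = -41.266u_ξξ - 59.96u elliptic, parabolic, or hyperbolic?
Rewriting in standard form: 41.266u_ξξ - 80.48u_ξη + 34.451u_ηη + 59.96u = 0. Computing B² - 4AC with A = 41.266, B = -80.48, C = 34.451: discriminant = 790.410536 (positive). Answer: hyperbolic.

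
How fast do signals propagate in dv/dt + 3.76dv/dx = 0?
Speed = 3.76. Information travels along x - 3.76t = const (rightward).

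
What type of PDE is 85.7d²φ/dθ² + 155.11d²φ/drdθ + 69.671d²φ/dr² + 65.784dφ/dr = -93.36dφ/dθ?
Rewriting in standard form: 69.671d²φ/dr² + 155.11d²φ/drdθ + 85.7d²φ/dθ² + 65.784dφ/dr + 93.36dφ/dθ = 0. With A = 69.671, B = 155.11, C = 85.7, the discriminant is 175.8933. This is a hyperbolic PDE.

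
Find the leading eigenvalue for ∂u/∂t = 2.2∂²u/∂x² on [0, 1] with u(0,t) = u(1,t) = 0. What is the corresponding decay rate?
Eigenvalues: λₙ = 2.2n²π².
First three modes:
  n=1: λ₁ = 2.2π² ≈ 21.713
  n=2: λ₂ = 8.8π² ≈ 86.853 (4× faster decay)
  n=3: λ₃ = 19.8π² ≈ 195.418 (9× faster decay)
As t → ∞, higher modes decay exponentially faster. The n=1 mode dominates: u ~ c₁ sin(πx) e^{-λ₁t}.
Decay rate: λ₁ = 2.2π² ≈ 21.713.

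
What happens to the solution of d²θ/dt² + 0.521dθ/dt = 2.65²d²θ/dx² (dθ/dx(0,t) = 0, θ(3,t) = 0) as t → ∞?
θ → 0. Damping (γ=0.521) dissipates energy; oscillations decay exponentially.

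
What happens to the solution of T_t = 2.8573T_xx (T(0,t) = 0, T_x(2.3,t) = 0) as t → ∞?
T → 0. Heat escapes through the Dirichlet boundary.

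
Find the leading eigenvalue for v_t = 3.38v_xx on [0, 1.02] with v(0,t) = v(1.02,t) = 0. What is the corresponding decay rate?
Eigenvalues: λₙ = 3.38n²π²/1.02².
First three modes:
  n=1: λ₁ = 3.38π²/1.02² ≈ 32.064
  n=2: λ₂ = 13.52π²/1.02² ≈ 128.256 (4× faster decay)
  n=3: λ₃ = 30.42π²/1.02² ≈ 288.575 (9× faster decay)
As t → ∞, higher modes decay exponentially faster. The n=1 mode dominates: v ~ c₁ sin(πx/1.02) e^{-λ₁t}.
Decay rate: λ₁ = 3.38π²/1.02² ≈ 32.064.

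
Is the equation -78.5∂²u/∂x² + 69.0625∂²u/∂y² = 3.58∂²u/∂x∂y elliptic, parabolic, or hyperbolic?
Rewriting in standard form: -78.5∂²u/∂x² - 3.58∂²u/∂x∂y + 69.0625∂²u/∂y² = 0. Computing B² - 4AC with A = -78.5, B = -3.58, C = 69.0625: discriminant = 21698.4414 (positive). Answer: hyperbolic.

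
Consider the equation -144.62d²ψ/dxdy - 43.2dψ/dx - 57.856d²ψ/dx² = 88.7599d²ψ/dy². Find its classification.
Rewriting in standard form: -57.856d²ψ/dx² - 144.62d²ψ/dxdy - 88.7599d²ψ/dy² - 43.2dψ/dx = 0. Hyperbolic. (A = -57.856, B = -144.62, C = -88.7599 gives B² - 4AC = 373.7733024.)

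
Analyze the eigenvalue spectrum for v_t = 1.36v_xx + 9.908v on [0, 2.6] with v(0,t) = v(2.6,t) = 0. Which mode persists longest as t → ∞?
Eigenvalues: λₙ = 1.36n²π²/2.6² - 9.908.
First three modes:
  n=1: λ₁ = 1.36π²/2.6² - 9.908 ≈ -7.922
  n=2: λ₂ = 5.44π²/2.6² - 9.908 ≈ -1.966
  n=3: λ₃ = 12.24π²/2.6² - 9.908 ≈ 7.962
Since 1.36π²/2.6² ≈ 1.986 < 9.908, λ₁ < 0.
The n=1 mode grows fastest (−λₙ is largest for n=1) → dominates.
Asymptotic: v ~ c₁ sin(πx/2.6) e^{7.922t} (exponential growth at rate −λ₁ ≈ 7.922).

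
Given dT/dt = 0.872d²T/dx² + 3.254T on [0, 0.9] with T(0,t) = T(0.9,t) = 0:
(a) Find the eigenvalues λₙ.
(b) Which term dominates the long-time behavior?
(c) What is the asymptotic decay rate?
Eigenvalues: λₙ = 0.872n²π²/0.9² - 3.254.
First three modes:
  n=1: λ₁ = 0.872π²/0.9² - 3.254 ≈ 7.371
  n=2: λ₂ = 3.488π²/0.9² - 3.254 ≈ 39.246
  n=3: λ₃ = 7.848π²/0.9² - 3.254 ≈ 92.372
Since 0.872π²/0.9² ≈ 10.625 > 3.254, all λₙ > 0.
The n=1 mode decays slowest → dominates as t → ∞.
Asymptotic: T ~ c₁ sin(πx/0.9) e^{-λ₁t} with decay rate λ₁ ≈ 7.371.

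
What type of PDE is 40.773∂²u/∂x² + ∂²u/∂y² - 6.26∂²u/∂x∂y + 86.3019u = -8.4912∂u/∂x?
Rewriting in standard form: 40.773∂²u/∂x² - 6.26∂²u/∂x∂y + ∂²u/∂y² + 8.4912∂u/∂x + 86.3019u = 0. With A = 40.773, B = -6.26, C = 1, the discriminant is -123.9044. This is an elliptic PDE.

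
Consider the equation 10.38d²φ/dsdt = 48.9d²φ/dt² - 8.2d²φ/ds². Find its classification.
Rewriting in standard form: 8.2d²φ/ds² + 10.38d²φ/dsdt - 48.9d²φ/dt² = 0. Hyperbolic. (A = 8.2, B = 10.38, C = -48.9 gives B² - 4AC = 1711.6644.)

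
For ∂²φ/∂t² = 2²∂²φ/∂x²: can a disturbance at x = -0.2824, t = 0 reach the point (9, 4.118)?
No. The domain of dependence is [0.764, 17.236], and -0.2824 is outside this interval.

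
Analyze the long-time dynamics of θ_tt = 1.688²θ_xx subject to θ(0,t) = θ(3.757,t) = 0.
Long-time behavior: θ oscillates (no decay). Energy is conserved; the solution oscillates indefinitely as standing waves.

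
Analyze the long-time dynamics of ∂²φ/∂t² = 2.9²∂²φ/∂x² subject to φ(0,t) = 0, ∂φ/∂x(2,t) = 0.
Long-time behavior: φ oscillates (no decay). Energy is conserved; the solution oscillates indefinitely as standing waves.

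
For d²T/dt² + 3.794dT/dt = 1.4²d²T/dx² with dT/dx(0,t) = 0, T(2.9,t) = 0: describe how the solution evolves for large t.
T → 0. Damping (γ=3.794) dissipates energy; oscillations decay exponentially.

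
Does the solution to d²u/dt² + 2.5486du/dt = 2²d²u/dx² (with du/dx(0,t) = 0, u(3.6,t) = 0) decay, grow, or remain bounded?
u → 0. Damping (γ=2.5486) dissipates energy; oscillations decay exponentially.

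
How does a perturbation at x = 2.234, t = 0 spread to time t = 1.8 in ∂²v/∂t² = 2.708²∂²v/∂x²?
Domain of influence: [-2.6404, 7.1084]. Data at x = 2.234 spreads outward at speed 2.708.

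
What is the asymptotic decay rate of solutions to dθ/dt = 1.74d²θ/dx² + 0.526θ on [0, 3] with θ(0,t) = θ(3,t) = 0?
Eigenvalues: λₙ = 1.74n²π²/3² - 0.526.
First three modes:
  n=1: λ₁ = 1.74π²/3² - 0.526 ≈ 1.382
  n=2: λ₂ = 6.96π²/3² - 0.526 ≈ 7.106
  n=3: λ₃ = 15.66π²/3² - 0.526 ≈ 16.647
Since 1.74π²/3² ≈ 1.908 > 0.526, all λₙ > 0.
The n=1 mode decays slowest → dominates as t → ∞.
Asymptotic: θ ~ c₁ sin(πx/3) e^{-λ₁t} with decay rate λ₁ ≈ 1.382.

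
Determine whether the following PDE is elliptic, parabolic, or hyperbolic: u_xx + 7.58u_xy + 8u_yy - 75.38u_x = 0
Coefficients: A = 1, B = 7.58, C = 8. B² - 4AC = 25.4564, which is positive, so the equation is hyperbolic.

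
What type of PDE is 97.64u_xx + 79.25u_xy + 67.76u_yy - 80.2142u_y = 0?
With A = 97.64, B = 79.25, C = 67.76, the discriminant is -20183.7831. This is an elliptic PDE.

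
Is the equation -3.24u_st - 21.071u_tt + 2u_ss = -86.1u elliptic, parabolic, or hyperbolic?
Rewriting in standard form: 2u_ss - 3.24u_st - 21.071u_tt + 86.1u = 0. Computing B² - 4AC with A = 2, B = -3.24, C = -21.071: discriminant = 179.0656 (positive). Answer: hyperbolic.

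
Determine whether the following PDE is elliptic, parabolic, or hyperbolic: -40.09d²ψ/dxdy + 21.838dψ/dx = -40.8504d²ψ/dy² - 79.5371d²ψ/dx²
Rewriting in standard form: 79.5371d²ψ/dx² - 40.09d²ψ/dxdy + 40.8504d²ψ/dy² + 21.838dψ/dx = 0. Coefficients: A = 79.5371, B = -40.09, C = 40.8504. B² - 4AC = -11389.28129936, which is negative, so the equation is elliptic.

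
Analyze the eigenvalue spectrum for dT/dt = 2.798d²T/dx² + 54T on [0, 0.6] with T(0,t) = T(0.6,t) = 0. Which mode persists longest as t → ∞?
Eigenvalues: λₙ = 2.798n²π²/0.6² - 54.
First three modes:
  n=1: λ₁ = 2.798π²/0.6² - 54 ≈ 22.709
  n=2: λ₂ = 11.192π²/0.6² - 54 ≈ 252.835
  n=3: λ₃ = 25.182π²/0.6² - 54 ≈ 636.379
Since 2.798π²/0.6² ≈ 76.709 > 54, all λₙ > 0.
The n=1 mode decays slowest → dominates as t → ∞.
Asymptotic: T ~ c₁ sin(πx/0.6) e^{-λ₁t} with decay rate λ₁ ≈ 22.709.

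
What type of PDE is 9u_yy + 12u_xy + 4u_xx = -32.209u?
Rewriting in standard form: 4u_xx + 12u_xy + 9u_yy + 32.209u = 0. With A = 4, B = 12, C = 9, the discriminant is 0. This is a parabolic PDE.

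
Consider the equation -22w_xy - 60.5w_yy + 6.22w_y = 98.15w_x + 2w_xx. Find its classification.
Rewriting in standard form: -2w_xx - 22w_xy - 60.5w_yy - 98.15w_x + 6.22w_y = 0. Parabolic. (A = -2, B = -22, C = -60.5 gives B² - 4AC = 0.)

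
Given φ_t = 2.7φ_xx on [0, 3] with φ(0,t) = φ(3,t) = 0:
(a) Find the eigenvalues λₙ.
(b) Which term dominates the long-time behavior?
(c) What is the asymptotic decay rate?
Eigenvalues: λₙ = 2.7n²π²/3².
First three modes:
  n=1: λ₁ = 2.7π²/3² ≈ 2.961
  n=2: λ₂ = 10.8π²/3² ≈ 11.844 (4× faster decay)
  n=3: λ₃ = 24.3π²/3² ≈ 26.648 (9× faster decay)
As t → ∞, higher modes decay exponentially faster. The n=1 mode dominates: φ ~ c₁ sin(πx/3) e^{-λ₁t}.
Decay rate: λ₁ = 2.7π²/3² ≈ 2.961.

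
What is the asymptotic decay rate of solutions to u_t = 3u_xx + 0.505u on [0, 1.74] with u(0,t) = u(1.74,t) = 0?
Eigenvalues: λₙ = 3n²π²/1.74² - 0.505.
First three modes:
  n=1: λ₁ = 3π²/1.74² - 0.505 ≈ 9.275
  n=2: λ₂ = 12π²/1.74² - 0.505 ≈ 38.614
  n=3: λ₃ = 27π²/1.74² - 0.505 ≈ 87.512
Since 3π²/1.74² ≈ 9.78 > 0.505, all λₙ > 0.
The n=1 mode decays slowest → dominates as t → ∞.
Asymptotic: u ~ c₁ sin(πx/1.74) e^{-λ₁t} with decay rate λ₁ ≈ 9.275.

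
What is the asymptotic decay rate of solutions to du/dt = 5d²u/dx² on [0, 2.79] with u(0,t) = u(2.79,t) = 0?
Eigenvalues: λₙ = 5n²π²/2.79².
First three modes:
  n=1: λ₁ = 5π²/2.79² ≈ 6.34
  n=2: λ₂ = 20π²/2.79² ≈ 25.358 (4× faster decay)
  n=3: λ₃ = 45π²/2.79² ≈ 57.056 (9× faster decay)
As t → ∞, higher modes decay exponentially faster. The n=1 mode dominates: u ~ c₁ sin(πx/2.79) e^{-λ₁t}.
Decay rate: λ₁ = 5π²/2.79² ≈ 6.34.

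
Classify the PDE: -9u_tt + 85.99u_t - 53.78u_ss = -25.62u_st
Rewriting in standard form: -53.78u_ss + 25.62u_st - 9u_tt + 85.99u_t = 0. A = -53.78, B = 25.62, C = -9. Discriminant B² - 4AC = -1279.6956. Since -1279.6956 < 0, elliptic.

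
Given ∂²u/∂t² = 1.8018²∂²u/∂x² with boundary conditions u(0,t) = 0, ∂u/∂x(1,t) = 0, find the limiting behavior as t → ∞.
u oscillates (no decay). Energy is conserved; the solution oscillates indefinitely as standing waves.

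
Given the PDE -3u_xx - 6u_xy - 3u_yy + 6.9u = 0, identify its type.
The second-order coefficients are A = -3, B = -6, C = -3. Since B² - 4AC = 0 = 0, this is a parabolic PDE.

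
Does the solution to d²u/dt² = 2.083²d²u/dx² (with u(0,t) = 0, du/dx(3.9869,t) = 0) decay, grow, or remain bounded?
u oscillates (no decay). Energy is conserved; the solution oscillates indefinitely as standing waves.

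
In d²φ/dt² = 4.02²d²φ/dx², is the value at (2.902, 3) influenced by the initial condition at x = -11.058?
No. The domain of dependence is [-9.158, 14.962], and -11.058 is outside this interval.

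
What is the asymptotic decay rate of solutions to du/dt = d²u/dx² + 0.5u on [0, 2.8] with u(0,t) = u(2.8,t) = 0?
Eigenvalues: λₙ = n²π²/2.8² - 0.5.
First three modes:
  n=1: λ₁ = π²/2.8² - 0.5 ≈ 0.759
  n=2: λ₂ = 4π²/2.8² - 0.5 ≈ 4.536
  n=3: λ₃ = 9π²/2.8² - 0.5 ≈ 10.83
Since π²/2.8² ≈ 1.259 > 0.5, all λₙ > 0.
The n=1 mode decays slowest → dominates as t → ∞.
Asymptotic: u ~ c₁ sin(πx/2.8) e^{-λ₁t} with decay rate λ₁ ≈ 0.759.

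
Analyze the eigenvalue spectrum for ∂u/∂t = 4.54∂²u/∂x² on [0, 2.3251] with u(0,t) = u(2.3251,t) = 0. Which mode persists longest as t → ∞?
Eigenvalues: λₙ = 4.54n²π²/2.3251².
First three modes:
  n=1: λ₁ = 4.54π²/2.3251² ≈ 8.288
  n=2: λ₂ = 18.16π²/2.3251² ≈ 33.154 (4× faster decay)
  n=3: λ₃ = 40.86π²/2.3251² ≈ 74.596 (9× faster decay)
As t → ∞, higher modes decay exponentially faster. The n=1 mode dominates: u ~ c₁ sin(πx/2.3251) e^{-λ₁t}.
Decay rate: λ₁ = 4.54π²/2.3251² ≈ 8.288.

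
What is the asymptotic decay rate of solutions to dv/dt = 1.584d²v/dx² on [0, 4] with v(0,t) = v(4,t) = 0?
Eigenvalues: λₙ = 1.584n²π²/4².
First three modes:
  n=1: λ₁ = 1.584π²/4² ≈ 0.977
  n=2: λ₂ = 6.336π²/4² ≈ 3.908 (4× faster decay)
  n=3: λ₃ = 14.256π²/4² ≈ 8.794 (9× faster decay)
As t → ∞, higher modes decay exponentially faster. The n=1 mode dominates: v ~ c₁ sin(πx/4) e^{-λ₁t}.
Decay rate: λ₁ = 1.584π²/4² ≈ 0.977.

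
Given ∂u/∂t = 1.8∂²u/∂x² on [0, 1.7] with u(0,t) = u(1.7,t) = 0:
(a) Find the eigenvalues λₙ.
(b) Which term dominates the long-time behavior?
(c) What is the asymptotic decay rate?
Eigenvalues: λₙ = 1.8n²π²/1.7².
First three modes:
  n=1: λ₁ = 1.8π²/1.7² ≈ 6.147
  n=2: λ₂ = 7.2π²/1.7² ≈ 24.589 (4× faster decay)
  n=3: λ₃ = 16.2π²/1.7² ≈ 55.324 (9× faster decay)
As t → ∞, higher modes decay exponentially faster. The n=1 mode dominates: u ~ c₁ sin(πx/1.7) e^{-λ₁t}.
Decay rate: λ₁ = 1.8π²/1.7² ≈ 6.147.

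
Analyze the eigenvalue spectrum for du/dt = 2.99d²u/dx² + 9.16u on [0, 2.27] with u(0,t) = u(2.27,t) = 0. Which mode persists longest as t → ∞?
Eigenvalues: λₙ = 2.99n²π²/2.27² - 9.16.
First three modes:
  n=1: λ₁ = 2.99π²/2.27² - 9.16 ≈ -3.433
  n=2: λ₂ = 11.96π²/2.27² - 9.16 ≈ 13.748
  n=3: λ₃ = 26.91π²/2.27² - 9.16 ≈ 42.382
Since 2.99π²/2.27² ≈ 5.727 < 9.16, λ₁ < 0.
The n=1 mode grows fastest (−λₙ is largest for n=1) → dominates.
Asymptotic: u ~ c₁ sin(πx/2.27) e^{3.433t} (exponential growth at rate −λ₁ ≈ 3.433).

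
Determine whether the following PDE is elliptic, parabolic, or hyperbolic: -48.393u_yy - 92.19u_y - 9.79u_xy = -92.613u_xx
Rewriting in standard form: 92.613u_xx - 9.79u_xy - 48.393u_yy - 92.19u_y = 0. Coefficients: A = 92.613, B = -9.79, C = -48.393. B² - 4AC = 18023.127736, which is positive, so the equation is hyperbolic.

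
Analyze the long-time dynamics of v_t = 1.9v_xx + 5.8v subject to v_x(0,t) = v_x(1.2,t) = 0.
Long-time behavior: v grows unboundedly. With Neumann BCs the constant mode has diffusion eigenvalue 0, so any r > 0 makes it grow like e^(5.8t); solution grows exponentially.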